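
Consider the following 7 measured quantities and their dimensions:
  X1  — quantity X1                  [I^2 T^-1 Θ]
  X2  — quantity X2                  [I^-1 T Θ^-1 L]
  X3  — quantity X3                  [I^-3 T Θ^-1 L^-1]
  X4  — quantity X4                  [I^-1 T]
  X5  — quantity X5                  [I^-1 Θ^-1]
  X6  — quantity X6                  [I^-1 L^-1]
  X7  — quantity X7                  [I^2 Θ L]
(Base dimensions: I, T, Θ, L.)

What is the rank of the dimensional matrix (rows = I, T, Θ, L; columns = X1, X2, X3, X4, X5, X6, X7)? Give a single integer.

Dimensional matrix (I×T×Θ×L by X1×X2×X3×X4×X5×X6×X7):
  I: [ 2 -1 -3 -1 -1 -1  2]
  T: [-1  1  1  1  0  0  0]
  Θ: [ 1 -1 -1  0 -1  0  1]
  L: [ 0  1 -1  0  0 -1  1]
Row reduction gives pivot columns X1,X2,X4; rank = 3

3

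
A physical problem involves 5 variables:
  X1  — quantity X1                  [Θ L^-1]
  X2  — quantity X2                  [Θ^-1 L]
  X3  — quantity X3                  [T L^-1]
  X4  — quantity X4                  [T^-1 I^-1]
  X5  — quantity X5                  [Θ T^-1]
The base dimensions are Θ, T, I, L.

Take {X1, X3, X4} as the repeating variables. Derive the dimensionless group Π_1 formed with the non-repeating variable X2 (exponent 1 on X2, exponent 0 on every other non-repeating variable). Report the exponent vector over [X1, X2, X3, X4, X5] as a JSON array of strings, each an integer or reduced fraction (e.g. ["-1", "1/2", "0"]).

["1", "1", "0", "0", "0"]

Write exponents as rows Θ,T,I,L / cols X1,X2,X3,X4,X5:
  Θ: [ 1 -1  0  0  1]
  T: [ 0  0  1 -1 -1]
  I: [ 0  0  0 -1  0]
  L: [-1  1 -1  0  0]
RREF → pivots at {X1,X3,X4} ⇒ r = 3
Pivot set = {X1,X3,X4}, free = {X2,X5}
RREF:
  r0: [   1   -1    0    0    1]
  r1: [   0    0    1    0   -1]
  r2: [   0    0    0    1    0]
  r3: [   0    0    0    0    0]
Fix exponent of X2 at 1, X5 at 0; solve each RREF row for its pivot's exponent:
  r0: exp(X1) + (-1)·1 = 0 ⇒ exp(X1) = 1
  r1: exp(X3) + (0)·1 = 0 ⇒ exp(X3) = 0
  r2: exp(X4) + (0)·1 = 0 ⇒ exp(X4) = 0
Π_1 = X1 · X2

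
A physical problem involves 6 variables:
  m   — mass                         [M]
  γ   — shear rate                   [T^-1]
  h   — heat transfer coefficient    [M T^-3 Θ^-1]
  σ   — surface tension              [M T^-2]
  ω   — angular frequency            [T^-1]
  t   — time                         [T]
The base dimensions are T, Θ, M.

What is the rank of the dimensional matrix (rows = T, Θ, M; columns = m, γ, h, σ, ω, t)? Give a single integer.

Exponent matrix [T,Θ,M] × [m,γ,h,σ,ω,t]:
  T: [ 0 -1 -3 -2 -1  1]
  Θ: [ 0  0 -1  0  0  0]
  M: [ 1  0  1  1  0  0]
Row reduction gives pivot columns m,γ,h; rank = 3

3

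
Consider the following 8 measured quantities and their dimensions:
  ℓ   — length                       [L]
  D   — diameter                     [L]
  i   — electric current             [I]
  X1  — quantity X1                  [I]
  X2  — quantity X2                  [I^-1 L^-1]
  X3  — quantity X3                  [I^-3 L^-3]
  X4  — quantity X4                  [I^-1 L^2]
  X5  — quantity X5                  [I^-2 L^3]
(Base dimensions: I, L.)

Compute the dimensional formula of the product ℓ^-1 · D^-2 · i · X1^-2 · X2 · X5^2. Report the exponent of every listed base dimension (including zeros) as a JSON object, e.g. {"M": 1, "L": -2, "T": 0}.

{"I": -6, "L": 2}

Write exponents as rows I,L / cols ℓ,D,i,X1,X2,X3,X4,X5:
  I: [ 0  0  1  1 -1 -3 -1 -2]
  L: [ 1  1  0  0 -1 -3  2  3]
  [I]: (-1)·0+(-2)·0+(1)·1+(-2)·1+(1)·-1+(2)·-2 = -6
  [L]: (-1)·1+(-2)·1+(1)·0+(-2)·0+(1)·-1+(2)·3 = 2
⇒ I^-6 L^2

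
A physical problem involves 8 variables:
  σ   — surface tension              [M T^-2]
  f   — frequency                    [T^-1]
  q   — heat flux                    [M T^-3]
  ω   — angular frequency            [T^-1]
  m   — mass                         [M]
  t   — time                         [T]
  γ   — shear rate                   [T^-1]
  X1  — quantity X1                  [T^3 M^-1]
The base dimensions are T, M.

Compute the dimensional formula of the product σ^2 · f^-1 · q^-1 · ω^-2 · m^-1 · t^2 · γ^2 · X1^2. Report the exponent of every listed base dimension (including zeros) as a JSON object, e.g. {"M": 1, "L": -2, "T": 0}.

{"T": 8, "M": -2}

Exponent matrix [T,M] × [σ,f,q,ω,m,t,γ,X1]:
  T: [-2 -1 -3 -1  0  1 -1  3]
  M: [ 1  0  1  0  1  0  0 -1]
  [T]: (2)·-2+(-1)·-1+(-1)·-3+(-2)·-1+(-1)·0+(2)·1+(2)·-1+(2)·3 = 8
  [M]: (2)·1+(-1)·0+(-1)·1+(-2)·0+(-1)·1+(2)·0+(2)·0+(2)·-1 = -2
⇒ T^8 M^-2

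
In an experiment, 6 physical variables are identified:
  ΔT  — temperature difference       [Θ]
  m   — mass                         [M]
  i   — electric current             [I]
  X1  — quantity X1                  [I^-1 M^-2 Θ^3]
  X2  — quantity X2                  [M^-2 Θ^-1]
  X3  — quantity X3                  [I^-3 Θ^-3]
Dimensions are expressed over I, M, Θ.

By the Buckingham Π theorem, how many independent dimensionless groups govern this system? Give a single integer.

Exponent matrix [I,M,Θ] × [ΔT,m,i,X1,X2,X3]:
  I: [ 0  0  1 -1  0 -3]
  M: [ 0  1  0 -2 -2  0]
  Θ: [ 1  0  0  3 -1 -3]
Row reduction gives pivot columns ΔT,m,i; rank = 3
Π count = n − r = 6 − 3 = 3

3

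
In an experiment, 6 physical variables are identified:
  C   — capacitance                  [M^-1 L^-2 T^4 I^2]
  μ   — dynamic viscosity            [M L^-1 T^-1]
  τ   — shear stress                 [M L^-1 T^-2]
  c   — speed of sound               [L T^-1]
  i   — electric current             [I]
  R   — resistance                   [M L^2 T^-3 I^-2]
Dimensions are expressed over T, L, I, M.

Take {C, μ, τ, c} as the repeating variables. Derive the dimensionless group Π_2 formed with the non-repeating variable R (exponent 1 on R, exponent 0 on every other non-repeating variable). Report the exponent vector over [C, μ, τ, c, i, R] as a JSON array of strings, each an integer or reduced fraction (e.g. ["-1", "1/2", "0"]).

Exponent matrix [T,L,I,M] × [C,μ,τ,c,i,R]:
  T: [ 4 -1 -2 -1  0 -3]
  L: [-2 -1 -1  1  0  2]
  I: [ 2  0  0  0  1 -2]
  M: [-1  1  1  0  0  1]
Row reduction gives pivot columns C,μ,τ,c; rank = 4
Pivot set = {C,μ,τ,c}, free = {i,R}
RREF:
  r0: [   1    0    0    0  1/2   -1]
  r1: [   0    1    0    0  1/2    1]
  r2: [   0    0    1    0    0   -1]
  r3: [   0    0    0    1  3/2    0]
Fix exponent of R at 1, i at 0; solve each RREF row for its pivot's exponent:
  r0: exp(C) + (-1)·1 = 0 ⇒ exp(C) = 1
  r1: exp(μ) + (1)·1 = 0 ⇒ exp(μ) = -1
  r2: exp(τ) + (-1)·1 = 0 ⇒ exp(τ) = 1
  r3: exp(c) + (0)·1 = 0 ⇒ exp(c) = 0
Π_2 = C · μ^-1 · τ · R

["1", "-1", "1", "0", "0", "1"]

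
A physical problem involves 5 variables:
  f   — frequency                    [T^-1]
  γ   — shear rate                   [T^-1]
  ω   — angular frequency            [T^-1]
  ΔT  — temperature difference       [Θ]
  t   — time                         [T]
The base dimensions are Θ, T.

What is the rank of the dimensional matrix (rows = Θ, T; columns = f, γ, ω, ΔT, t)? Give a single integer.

2

Dimensional matrix (Θ×T by f×γ×ω×ΔT×t):
  Θ: [ 0  0  0  1  0]
  T: [-1 -1 -1  0  1]
Row reduction gives pivot columns f,ΔT; rank = 2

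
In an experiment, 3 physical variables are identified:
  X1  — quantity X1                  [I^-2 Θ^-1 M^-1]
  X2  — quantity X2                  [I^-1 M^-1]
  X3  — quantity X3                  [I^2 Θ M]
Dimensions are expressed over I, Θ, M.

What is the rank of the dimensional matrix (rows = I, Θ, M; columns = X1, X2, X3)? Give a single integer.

Write exponents as rows I,Θ,M / cols X1,X2,X3:
  I: [-2 -1  2]
  Θ: [-1  0  1]
  M: [-1 -1  1]
Row reduction gives pivot columns X1,X2; rank = 2

2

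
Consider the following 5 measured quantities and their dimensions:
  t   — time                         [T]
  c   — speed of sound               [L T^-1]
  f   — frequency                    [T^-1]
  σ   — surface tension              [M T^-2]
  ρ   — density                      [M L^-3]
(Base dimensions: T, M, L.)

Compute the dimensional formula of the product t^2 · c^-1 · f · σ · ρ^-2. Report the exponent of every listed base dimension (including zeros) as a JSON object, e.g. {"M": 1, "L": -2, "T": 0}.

Write exponents as rows T,M,L / cols t,c,f,σ,ρ:
  T: [ 1 -1 -1 -2  0]
  M: [ 0  0  0  1  1]
  L: [ 0  1  0  0 -3]
  [T]: (2)·1+(-1)·-1+(1)·-1+(1)·-2+(-2)·0 = 0
  [M]: (2)·0+(-1)·0+(1)·0+(1)·1+(-2)·1 = -1
  [L]: (2)·0+(-1)·1+(1)·0+(1)·0+(-2)·-3 = 5
⇒ M^-1 L^5

{"T": 0, "M": -1, "L": 5}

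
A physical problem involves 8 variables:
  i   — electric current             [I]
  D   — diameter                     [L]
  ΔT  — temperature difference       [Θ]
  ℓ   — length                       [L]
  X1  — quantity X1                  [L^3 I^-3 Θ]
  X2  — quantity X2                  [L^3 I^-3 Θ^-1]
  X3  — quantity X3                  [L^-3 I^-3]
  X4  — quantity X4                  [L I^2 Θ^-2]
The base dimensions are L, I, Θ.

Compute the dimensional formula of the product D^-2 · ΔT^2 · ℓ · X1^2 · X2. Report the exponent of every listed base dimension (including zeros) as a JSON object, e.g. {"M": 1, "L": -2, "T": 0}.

{"L": 8, "I": -9, "Θ": 3}

Write exponents as rows L,I,Θ / cols i,D,ΔT,ℓ,X1,X2,X3,X4:
  L: [ 0  1  0  1  3  3 -3  1]
  I: [ 1  0  0  0 -3 -3 -3  2]
  Θ: [ 0  0  1  0  1 -1  0 -2]
  [L]: (-2)·1+(2)·0+(1)·1+(2)·3+(1)·3 = 8
  [I]: (-2)·0+(2)·0+(1)·0+(2)·-3+(1)·-3 = -9
  [Θ]: (-2)·0+(2)·1+(1)·0+(2)·1+(1)·-1 = 3
⇒ L^8 I^-9 Θ^3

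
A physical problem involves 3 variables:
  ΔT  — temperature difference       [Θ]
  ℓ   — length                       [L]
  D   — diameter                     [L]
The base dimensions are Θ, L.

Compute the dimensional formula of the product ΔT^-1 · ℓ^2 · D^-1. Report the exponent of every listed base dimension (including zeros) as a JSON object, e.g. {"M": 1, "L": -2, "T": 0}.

Dimensional matrix (Θ×L by ΔT×ℓ×D):
  Θ: [ 1  0  0]
  L: [ 0  1  1]
  [Θ]: (-1)·1+(2)·0+(-1)·0 = -1
  [L]: (-1)·0+(2)·1+(-1)·1 = 1
⇒ Θ^-1 L

{"Θ": -1, "L": 1}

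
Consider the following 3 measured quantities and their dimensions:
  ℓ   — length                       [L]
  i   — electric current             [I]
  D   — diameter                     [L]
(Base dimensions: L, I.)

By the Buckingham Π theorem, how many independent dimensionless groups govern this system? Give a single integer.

Exponent matrix [L,I] × [ℓ,i,D]:
  L: [ 1  0  1]
  I: [ 0  1  0]
RREF → pivots at {ℓ,i} ⇒ r = 2
n=3, r=2 ⇒ 1 dimensionless group

1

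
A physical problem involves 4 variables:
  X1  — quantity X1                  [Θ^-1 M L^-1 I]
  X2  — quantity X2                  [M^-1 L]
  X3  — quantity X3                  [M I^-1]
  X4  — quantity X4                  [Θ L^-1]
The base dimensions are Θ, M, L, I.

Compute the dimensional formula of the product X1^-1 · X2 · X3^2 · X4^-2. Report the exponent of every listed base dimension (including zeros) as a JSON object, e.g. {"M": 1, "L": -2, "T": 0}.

Exponent matrix [Θ,M,L,I] × [X1,X2,X3,X4]:
  Θ: [-1  0  0  1]
  M: [ 1 -1  1  0]
  L: [-1  1  0 -1]
  I: [ 1  0 -1  0]
  [Θ]: (-1)·-1+(1)·0+(2)·0+(-2)·1 = -1
  [M]: (-1)·1+(1)·-1+(2)·1+(-2)·0 = 0
  [L]: (-1)·-1+(1)·1+(2)·0+(-2)·-1 = 4
  [I]: (-1)·1+(1)·0+(2)·-1+(-2)·0 = -3
⇒ Θ^-1 L^4 I^-3

{"Θ": -1, "M": 0, "L": 4, "I": -3}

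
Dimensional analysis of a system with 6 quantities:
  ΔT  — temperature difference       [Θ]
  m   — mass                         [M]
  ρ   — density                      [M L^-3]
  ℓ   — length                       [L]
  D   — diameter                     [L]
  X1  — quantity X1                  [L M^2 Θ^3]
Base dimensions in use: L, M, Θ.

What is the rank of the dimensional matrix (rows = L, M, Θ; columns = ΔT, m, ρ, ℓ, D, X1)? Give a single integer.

3

Write exponents as rows L,M,Θ / cols ΔT,m,ρ,ℓ,D,X1:
  L: [ 0  0 -3  1  1  1]
  M: [ 0  1  1  0  0  2]
  Θ: [ 1  0  0  0  0  3]
RREF → pivots at {ΔT,m,ρ} ⇒ r = 3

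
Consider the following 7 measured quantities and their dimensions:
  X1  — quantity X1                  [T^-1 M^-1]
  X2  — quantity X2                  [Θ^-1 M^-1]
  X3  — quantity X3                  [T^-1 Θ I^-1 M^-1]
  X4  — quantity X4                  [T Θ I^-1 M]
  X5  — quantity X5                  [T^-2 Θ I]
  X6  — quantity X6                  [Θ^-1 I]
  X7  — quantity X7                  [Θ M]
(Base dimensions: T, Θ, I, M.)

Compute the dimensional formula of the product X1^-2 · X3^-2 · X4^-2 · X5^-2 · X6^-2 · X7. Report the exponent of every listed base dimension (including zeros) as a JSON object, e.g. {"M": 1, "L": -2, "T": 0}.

{"T": 6, "Θ": -3, "I": 0, "M": 3}

Write exponents as rows T,Θ,I,M / cols X1,X2,X3,X4,X5,X6,X7:
  T: [-1  0 -1  1 -2  0  0]
  Θ: [ 0 -1  1  1  1 -1  1]
  I: [ 0  0 -1 -1  1  1  0]
  M: [-1 -1 -1  1  0  0  1]
  [T]: (-2)·-1+(-2)·-1+(-2)·1+(-2)·-2+(-2)·0+(1)·0 = 6
  [Θ]: (-2)·0+(-2)·1+(-2)·1+(-2)·1+(-2)·-1+(1)·1 = -3
  [I]: (-2)·0+(-2)·-1+(-2)·-1+(-2)·1+(-2)·1+(1)·0 = 0
  [M]: (-2)·-1+(-2)·-1+(-2)·1+(-2)·0+(-2)·0+(1)·1 = 3
⇒ T^6 Θ^-3 M^3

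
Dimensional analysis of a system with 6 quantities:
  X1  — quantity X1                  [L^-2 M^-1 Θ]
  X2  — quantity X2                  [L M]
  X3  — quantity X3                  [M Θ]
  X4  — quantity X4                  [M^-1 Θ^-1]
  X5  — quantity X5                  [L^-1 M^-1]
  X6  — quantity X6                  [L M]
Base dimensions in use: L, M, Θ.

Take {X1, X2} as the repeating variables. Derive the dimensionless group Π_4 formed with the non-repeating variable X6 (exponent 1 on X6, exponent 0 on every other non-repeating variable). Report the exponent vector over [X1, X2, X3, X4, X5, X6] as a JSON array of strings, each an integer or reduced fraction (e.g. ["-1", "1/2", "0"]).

Dimensional matrix (L×M×Θ by X1×X2×X3×X4×X5×X6):
  L: [-2  1  0  0 -1  1]
  M: [-1  1  1 -1 -1  1]
  Θ: [ 1  0  1 -1  0  0]
Row reduction gives pivot columns X1,X2; rank = 2
Repeat: X1,X2; free: X3,X4,X5,X6
RREF:
  r0: [   1    0    1   -1    0    0]
  r1: [   0    1    2   -2   -1    1]
  r2: [   0    0    0    0    0    0]
Fix exponent of X6 at 1, X3 at 0, X4 at 0, X5 at 0; solve each RREF row for its pivot's exponent:
  r0: exp(X1) + (0)·1 = 0 ⇒ exp(X1) = 0
  r1: exp(X2) + (1)·1 = 0 ⇒ exp(X2) = -1
Π_4 = X2^-1 · X6

["0", "-1", "0", "0", "0", "1"]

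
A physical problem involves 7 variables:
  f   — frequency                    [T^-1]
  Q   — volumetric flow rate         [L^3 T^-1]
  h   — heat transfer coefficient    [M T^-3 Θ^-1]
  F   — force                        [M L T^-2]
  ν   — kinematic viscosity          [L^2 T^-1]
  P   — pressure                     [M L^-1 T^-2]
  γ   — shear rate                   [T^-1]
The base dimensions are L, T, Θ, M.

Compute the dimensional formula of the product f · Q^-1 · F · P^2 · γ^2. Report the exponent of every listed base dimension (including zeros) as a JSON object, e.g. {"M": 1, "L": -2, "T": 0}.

{"L": -4, "T": -8, "Θ": 0, "M": 3}

Exponent matrix [L,T,Θ,M] × [f,Q,h,F,ν,P,γ]:
  L: [ 0  3  0  1  2 -1  0]
  T: [-1 -1 -3 -2 -1 -2 -1]
  Θ: [ 0  0 -1  0  0  0  0]
  M: [ 0  0  1  1  0  1  0]
  [L]: (1)·0+(-1)·3+(1)·1+(2)·-1+(2)·0 = -4
  [T]: (1)·-1+(-1)·-1+(1)·-2+(2)·-2+(2)·-1 = -8
  [Θ]: (1)·0+(-1)·0+(1)·0+(2)·0+(2)·0 = 0
  [M]: (1)·0+(-1)·0+(1)·1+(2)·1+(2)·0 = 3
⇒ L^-4 T^-8 M^3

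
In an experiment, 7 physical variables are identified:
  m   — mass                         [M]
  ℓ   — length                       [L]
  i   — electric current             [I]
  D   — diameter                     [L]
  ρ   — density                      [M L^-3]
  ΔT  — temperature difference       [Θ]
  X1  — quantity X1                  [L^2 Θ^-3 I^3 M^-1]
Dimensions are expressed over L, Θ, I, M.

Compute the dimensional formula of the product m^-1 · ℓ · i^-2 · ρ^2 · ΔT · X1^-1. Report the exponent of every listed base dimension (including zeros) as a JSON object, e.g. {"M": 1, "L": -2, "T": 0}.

{"L": -7, "Θ": 4, "I": -5, "M": 2}

Write exponents as rows L,Θ,I,M / cols m,ℓ,i,D,ρ,ΔT,X1:
  L: [ 0  1  0  1 -3  0  2]
  Θ: [ 0  0  0  0  0  1 -3]
  I: [ 0  0  1  0  0  0  3]
  M: [ 1  0  0  0  1  0 -1]
  [L]: (-1)·0+(1)·1+(-2)·0+(2)·-3+(1)·0+(-1)·2 = -7
  [Θ]: (-1)·0+(1)·0+(-2)·0+(2)·0+(1)·1+(-1)·-3 = 4
  [I]: (-1)·0+(1)·0+(-2)·1+(2)·0+(1)·0+(-1)·3 = -5
  [M]: (-1)·1+(1)·0+(-2)·0+(2)·1+(1)·0+(-1)·-1 = 2
⇒ L^-7 Θ^4 I^-5 M^2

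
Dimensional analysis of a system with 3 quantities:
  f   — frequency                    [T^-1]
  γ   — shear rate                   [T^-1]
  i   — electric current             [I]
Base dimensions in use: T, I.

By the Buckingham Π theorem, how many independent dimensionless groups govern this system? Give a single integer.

1

Exponent matrix [T,I] × [f,γ,i]:
  T: [-1 -1  0]
  I: [ 0  0  1]
Row reduction gives pivot columns f,i; rank = 2
3 vars − rank 2 = 1 Π group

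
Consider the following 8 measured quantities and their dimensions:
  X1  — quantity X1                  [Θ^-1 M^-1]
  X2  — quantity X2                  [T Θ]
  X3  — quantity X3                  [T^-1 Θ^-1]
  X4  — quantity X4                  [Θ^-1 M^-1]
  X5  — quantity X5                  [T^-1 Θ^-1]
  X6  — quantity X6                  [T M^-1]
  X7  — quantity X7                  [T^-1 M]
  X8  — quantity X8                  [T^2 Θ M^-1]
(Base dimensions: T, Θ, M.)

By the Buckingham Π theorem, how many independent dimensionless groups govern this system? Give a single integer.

Dimensional matrix (T×Θ×M by X1×X2×X3×X4×X5×X6×X7×X8):
  T: [ 0  1 -1  0 -1  1 -1  2]
  Θ: [-1  1 -1 -1 -1  0  0  1]
  M: [-1  0  0 -1  0 -1  1 -1]
Row reduction gives pivot columns X1,X2; rank = 2
Π count = n − r = 8 − 2 = 6

6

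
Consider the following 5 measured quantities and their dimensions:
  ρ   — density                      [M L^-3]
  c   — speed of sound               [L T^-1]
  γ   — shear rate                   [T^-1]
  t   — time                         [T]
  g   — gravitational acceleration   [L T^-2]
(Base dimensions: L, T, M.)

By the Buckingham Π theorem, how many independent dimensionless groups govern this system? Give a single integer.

2

Exponent matrix [L,T,M] × [ρ,c,γ,t,g]:
  L: [-3  1  0  0  1]
  T: [ 0 -1 -1  1 -2]
  M: [ 1  0  0  0  0]
Echelon form has 3 nonzero rows (pivots: ρ,c,γ)
Π count = n − r = 5 − 3 = 2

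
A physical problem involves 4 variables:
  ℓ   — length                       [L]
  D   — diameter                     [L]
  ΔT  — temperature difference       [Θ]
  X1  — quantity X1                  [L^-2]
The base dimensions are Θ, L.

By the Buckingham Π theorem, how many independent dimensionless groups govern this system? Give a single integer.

2

Dimensional matrix (Θ×L by ℓ×D×ΔT×X1):
  Θ: [ 0  0  1  0]
  L: [ 1  1  0 -2]
Row reduction gives pivot columns ℓ,ΔT; rank = 2
Π count = n − r = 4 − 2 = 2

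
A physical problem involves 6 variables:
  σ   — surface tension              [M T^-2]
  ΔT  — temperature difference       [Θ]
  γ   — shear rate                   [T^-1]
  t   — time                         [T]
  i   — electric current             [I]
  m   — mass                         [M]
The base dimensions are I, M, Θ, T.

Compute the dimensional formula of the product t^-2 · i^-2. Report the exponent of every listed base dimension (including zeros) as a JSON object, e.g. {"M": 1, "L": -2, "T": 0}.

{"I": -2, "M": 0, "Θ": 0, "T": -2}

Exponent matrix [I,M,Θ,T] × [σ,ΔT,γ,t,i,m]:
  I: [ 0  0  0  0  1  0]
  M: [ 1  0  0  0  0  1]
  Θ: [ 0  1  0  0  0  0]
  T: [-2  0 -1  1  0  0]
  [I]: (-2)·0+(-2)·1 = -2
  [M]: (-2)·0+(-2)·0 = 0
  [Θ]: (-2)·0+(-2)·0 = 0
  [T]: (-2)·1+(-2)·0 = -2
⇒ I^-2 T^-2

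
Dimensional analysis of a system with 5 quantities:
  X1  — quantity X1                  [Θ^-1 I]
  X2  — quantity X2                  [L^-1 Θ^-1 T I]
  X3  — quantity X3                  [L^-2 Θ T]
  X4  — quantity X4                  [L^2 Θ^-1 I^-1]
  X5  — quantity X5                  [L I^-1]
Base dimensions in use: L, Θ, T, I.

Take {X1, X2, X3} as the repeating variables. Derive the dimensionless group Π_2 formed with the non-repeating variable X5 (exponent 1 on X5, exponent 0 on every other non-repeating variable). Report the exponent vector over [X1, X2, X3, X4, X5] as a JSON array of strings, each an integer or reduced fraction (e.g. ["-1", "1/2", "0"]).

["2", "-1", "1", "0", "1"]

Dimensional matrix (L×Θ×T×I by X1×X2×X3×X4×X5):
  L: [ 0 -1 -2  2  1]
  Θ: [-1 -1  1 -1  0]
  T: [ 0  1  1  0  0]
  I: [ 1  1  0 -1 -1]
Echelon form has 3 nonzero rows (pivots: X1,X2,X3)
Repeat: X1,X2,X3; free: X4,X5
RREF:
  r0: [   1    0    0   -3   -2]
  r1: [   0    1    0    2    1]
  r2: [   0    0    1   -2   -1]
  r3: [   0    0    0    0    0]
Fix exponent of X5 at 1, X4 at 0; solve each RREF row for its pivot's exponent:
  r0: exp(X1) + (-2)·1 = 0 ⇒ exp(X1) = 2
  r1: exp(X2) + (1)·1 = 0 ⇒ exp(X2) = -1
  r2: exp(X3) + (-1)·1 = 0 ⇒ exp(X3) = 1
Π_2 = X1^2 · X2^-1 · X3 · X5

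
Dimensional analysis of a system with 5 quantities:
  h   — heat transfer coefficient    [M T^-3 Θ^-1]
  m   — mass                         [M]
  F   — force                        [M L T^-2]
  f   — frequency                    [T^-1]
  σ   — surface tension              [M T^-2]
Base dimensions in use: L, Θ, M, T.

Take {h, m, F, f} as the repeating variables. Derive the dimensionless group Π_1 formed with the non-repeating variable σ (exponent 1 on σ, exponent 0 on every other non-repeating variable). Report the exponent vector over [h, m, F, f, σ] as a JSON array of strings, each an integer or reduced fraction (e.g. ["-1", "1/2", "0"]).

["0", "-1", "0", "-2", "1"]

Write exponents as rows L,Θ,M,T / cols h,m,F,f,σ:
  L: [ 0  0  1  0  0]
  Θ: [-1  0  0  0  0]
  M: [ 1  1  1  0  1]
  T: [-3  0 -2 -1 -2]
Row reduction gives pivot columns h,m,F,f; rank = 4
Repeat: h,m,F,f; free: σ
RREF:
  r0: [   1    0    0    0    0]
  r1: [   0    1    0    0    1]
  r2: [   0    0    1    0    0]
  r3: [   0    0    0    1    2]
Fix exponent of σ at 1; solve each RREF row for its pivot's exponent:
  r0: exp(h) + (0)·1 = 0 ⇒ exp(h) = 0
  r1: exp(m) + (1)·1 = 0 ⇒ exp(m) = -1
  r2: exp(F) + (0)·1 = 0 ⇒ exp(F) = 0
  r3: exp(f) + (2)·1 = 0 ⇒ exp(f) = -2
Π_1 = m^-1 · f^-2 · σ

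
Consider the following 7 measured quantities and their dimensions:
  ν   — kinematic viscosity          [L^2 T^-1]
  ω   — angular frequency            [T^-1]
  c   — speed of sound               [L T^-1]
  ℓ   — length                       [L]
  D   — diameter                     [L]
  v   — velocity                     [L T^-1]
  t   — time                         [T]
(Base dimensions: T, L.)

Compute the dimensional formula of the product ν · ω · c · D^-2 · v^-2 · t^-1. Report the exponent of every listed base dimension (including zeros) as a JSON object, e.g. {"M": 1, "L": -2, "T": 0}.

Dimensional matrix (T×L by ν×ω×c×ℓ×D×v×t):
  T: [-1 -1 -1  0  0 -1  1]
  L: [ 2  0  1  1  1  1  0]
  [T]: (1)·-1+(1)·-1+(1)·-1+(-2)·0+(-2)·-1+(-1)·1 = -2
  [L]: (1)·2+(1)·0+(1)·1+(-2)·1+(-2)·1+(-1)·0 = -1
⇒ T^-2 L^-1

{"T": -2, "L": -1}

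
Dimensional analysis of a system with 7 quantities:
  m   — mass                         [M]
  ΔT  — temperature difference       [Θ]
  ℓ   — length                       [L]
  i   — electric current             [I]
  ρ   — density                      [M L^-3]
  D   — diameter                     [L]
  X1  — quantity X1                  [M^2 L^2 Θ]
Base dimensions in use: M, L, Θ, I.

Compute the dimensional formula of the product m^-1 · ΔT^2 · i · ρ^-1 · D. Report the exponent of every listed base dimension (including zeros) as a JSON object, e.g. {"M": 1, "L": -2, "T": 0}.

{"M": -2, "L": 4, "Θ": 2, "I": 1}

Exponent matrix [M,L,Θ,I] × [m,ΔT,ℓ,i,ρ,D,X1]:
  M: [ 1  0  0  0  1  0  2]
  L: [ 0  0  1  0 -3  1  2]
  Θ: [ 0  1  0  0  0  0  1]
  I: [ 0  0  0  1  0  0  0]
  [M]: (-1)·1+(2)·0+(1)·0+(-1)·1+(1)·0 = -2
  [L]: (-1)·0+(2)·0+(1)·0+(-1)·-3+(1)·1 = 4
  [Θ]: (-1)·0+(2)·1+(1)·0+(-1)·0+(1)·0 = 2
  [I]: (-1)·0+(2)·0+(1)·1+(-1)·0+(1)·0 = 1
⇒ M^-2 L^4 Θ^2 I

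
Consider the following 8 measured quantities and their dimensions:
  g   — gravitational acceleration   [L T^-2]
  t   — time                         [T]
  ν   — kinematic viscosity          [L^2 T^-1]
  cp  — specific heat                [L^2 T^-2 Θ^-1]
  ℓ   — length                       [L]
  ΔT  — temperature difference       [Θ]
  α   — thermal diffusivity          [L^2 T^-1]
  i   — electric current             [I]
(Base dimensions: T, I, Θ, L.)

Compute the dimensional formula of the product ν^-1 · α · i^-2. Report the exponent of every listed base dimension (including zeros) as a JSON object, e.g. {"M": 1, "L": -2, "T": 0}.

Write exponents as rows T,I,Θ,L / cols g,t,ν,cp,ℓ,ΔT,α,i:
  T: [-2  1 -1 -2  0  0 -1  0]
  I: [ 0  0  0  0  0  0  0  1]
  Θ: [ 0  0  0 -1  0  1  0  0]
  L: [ 1  0  2  2  1  0  2  0]
  [T]: (-1)·-1+(1)·-1+(-2)·0 = 0
  [I]: (-1)·0+(1)·0+(-2)·1 = -2
  [Θ]: (-1)·0+(1)·0+(-2)·0 = 0
  [L]: (-1)·2+(1)·2+(-2)·0 = 0
⇒ I^-2

{"T": 0, "I": -2, "Θ": 0, "L": 0}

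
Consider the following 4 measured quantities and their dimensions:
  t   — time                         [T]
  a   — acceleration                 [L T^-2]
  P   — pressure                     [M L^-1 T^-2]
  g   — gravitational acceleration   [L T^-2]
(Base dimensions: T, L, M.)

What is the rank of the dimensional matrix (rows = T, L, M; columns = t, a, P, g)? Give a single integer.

3

Dimensional matrix (T×L×M by t×a×P×g):
  T: [ 1 -2 -2 -2]
  L: [ 0  1 -1  1]
  M: [ 0  0  1  0]
Echelon form has 3 nonzero rows (pivots: t,a,P)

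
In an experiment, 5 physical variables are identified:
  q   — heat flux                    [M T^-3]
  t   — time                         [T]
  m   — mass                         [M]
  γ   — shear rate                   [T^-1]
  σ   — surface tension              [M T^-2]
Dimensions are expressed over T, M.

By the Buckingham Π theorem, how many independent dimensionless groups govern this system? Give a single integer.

3

Write exponents as rows T,M / cols q,t,m,γ,σ:
  T: [-3  1  0 -1 -2]
  M: [ 1  0  1  0  1]
Echelon form has 2 nonzero rows (pivots: q,t)
n=5, r=2 ⇒ 3 dimensionless groups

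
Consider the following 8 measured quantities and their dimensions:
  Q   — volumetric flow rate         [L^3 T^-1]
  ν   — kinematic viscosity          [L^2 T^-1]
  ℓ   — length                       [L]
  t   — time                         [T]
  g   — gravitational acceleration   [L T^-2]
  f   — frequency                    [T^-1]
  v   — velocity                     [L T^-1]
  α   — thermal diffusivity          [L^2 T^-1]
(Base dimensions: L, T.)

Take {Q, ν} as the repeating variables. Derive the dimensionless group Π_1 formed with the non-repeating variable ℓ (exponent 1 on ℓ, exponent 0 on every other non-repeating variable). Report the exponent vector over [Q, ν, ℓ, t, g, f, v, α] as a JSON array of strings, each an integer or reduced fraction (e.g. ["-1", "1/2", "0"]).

["-1", "1", "1", "0", "0", "0", "0", "0"]

Exponent matrix [L,T] × [Q,ν,ℓ,t,g,f,v,α]:
  L: [ 3  2  1  0  1  0  1  2]
  T: [-1 -1  0  1 -2 -1 -1 -1]
Echelon form has 2 nonzero rows (pivots: Q,ν)
Repeat: Q,ν; free: ℓ,t,g,f,v,α
RREF:
  r0: [   1    0    1    2   -3   -2   -1    0]
  r1: [   0    1   -1   -3    5    3    2    1]
Fix exponent of ℓ at 1, t at 0, g at 0, f at 0, v at 0, α at 0; solve each RREF row for its pivot's exponent:
  r0: exp(Q) + (1)·1 = 0 ⇒ exp(Q) = -1
  r1: exp(ν) + (-1)·1 = 0 ⇒ exp(ν) = 1
Π_1 = Q^-1 · ν · ℓ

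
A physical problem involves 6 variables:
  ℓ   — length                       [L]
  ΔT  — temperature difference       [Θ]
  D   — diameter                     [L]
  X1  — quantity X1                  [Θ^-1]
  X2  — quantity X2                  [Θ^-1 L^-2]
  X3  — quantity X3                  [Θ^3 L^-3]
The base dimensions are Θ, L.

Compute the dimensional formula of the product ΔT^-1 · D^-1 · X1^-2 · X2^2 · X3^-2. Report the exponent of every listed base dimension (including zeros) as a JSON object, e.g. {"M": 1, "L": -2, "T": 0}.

Exponent matrix [Θ,L] × [ℓ,ΔT,D,X1,X2,X3]:
  Θ: [ 0  1  0 -1 -1  3]
  L: [ 1  0  1  0 -2 -3]
  [Θ]: (-1)·1+(-1)·0+(-2)·-1+(2)·-1+(-2)·3 = -7
  [L]: (-1)·0+(-1)·1+(-2)·0+(2)·-2+(-2)·-3 = 1
⇒ Θ^-7 L

{"Θ": -7, "L": 1}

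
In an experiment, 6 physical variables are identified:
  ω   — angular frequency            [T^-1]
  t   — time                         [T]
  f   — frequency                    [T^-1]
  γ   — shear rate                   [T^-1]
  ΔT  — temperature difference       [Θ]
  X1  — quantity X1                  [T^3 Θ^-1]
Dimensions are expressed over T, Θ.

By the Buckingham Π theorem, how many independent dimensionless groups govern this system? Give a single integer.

Exponent matrix [T,Θ] × [ω,t,f,γ,ΔT,X1]:
  T: [-1  1 -1 -1  0  3]
  Θ: [ 0  0  0  0  1 -1]
Echelon form has 2 nonzero rows (pivots: ω,ΔT)
n=6, r=2 ⇒ 4 dimensionless groups

4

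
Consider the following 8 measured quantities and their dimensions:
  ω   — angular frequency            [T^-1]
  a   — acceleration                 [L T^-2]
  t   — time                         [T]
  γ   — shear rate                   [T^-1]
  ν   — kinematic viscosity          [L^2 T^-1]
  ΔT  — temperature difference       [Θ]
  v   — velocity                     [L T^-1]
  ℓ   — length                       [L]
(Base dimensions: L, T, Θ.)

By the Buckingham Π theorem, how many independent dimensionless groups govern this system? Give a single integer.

5

Dimensional matrix (L×T×Θ by ω×a×t×γ×ν×ΔT×v×ℓ):
  L: [ 0  1  0  0  2  0  1  1]
  T: [-1 -2  1 -1 -1  0 -1  0]
  Θ: [ 0  0  0  0  0  1  0  0]
Row reduction gives pivot columns ω,a,ΔT; rank = 3
Π count = n − r = 8 − 3 = 5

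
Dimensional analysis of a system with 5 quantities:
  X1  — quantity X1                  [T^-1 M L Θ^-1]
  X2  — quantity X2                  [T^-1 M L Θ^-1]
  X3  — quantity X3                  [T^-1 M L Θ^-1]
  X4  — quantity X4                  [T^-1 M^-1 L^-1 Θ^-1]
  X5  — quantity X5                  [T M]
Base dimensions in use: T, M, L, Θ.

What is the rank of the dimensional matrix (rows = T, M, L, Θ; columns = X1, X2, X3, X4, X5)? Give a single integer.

3

Exponent matrix [T,M,L,Θ] × [X1,X2,X3,X4,X5]:
  T: [-1 -1 -1 -1  1]
  M: [ 1  1  1 -1  1]
  L: [ 1  1  1 -1  0]
  Θ: [-1 -1 -1 -1  0]
Row reduction gives pivot columns X1,X4,X5; rank = 3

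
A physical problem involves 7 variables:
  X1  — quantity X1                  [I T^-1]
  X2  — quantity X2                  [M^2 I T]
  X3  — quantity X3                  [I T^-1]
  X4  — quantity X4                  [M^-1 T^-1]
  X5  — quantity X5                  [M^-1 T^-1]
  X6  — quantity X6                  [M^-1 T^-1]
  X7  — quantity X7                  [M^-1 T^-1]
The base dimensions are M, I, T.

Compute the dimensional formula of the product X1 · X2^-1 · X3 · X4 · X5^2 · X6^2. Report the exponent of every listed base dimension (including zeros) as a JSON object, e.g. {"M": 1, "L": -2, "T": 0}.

{"M": -7, "I": 1, "T": -8}

Write exponents as rows M,I,T / cols X1,X2,X3,X4,X5,X6,X7:
  M: [ 0  2  0 -1 -1 -1 -1]
  I: [ 1  1  1  0  0  0  0]
  T: [-1  1 -1 -1 -1 -1 -1]
  [M]: (1)·0+(-1)·2+(1)·0+(1)·-1+(2)·-1+(2)·-1 = -7
  [I]: (1)·1+(-1)·1+(1)·1+(1)·0+(2)·0+(2)·0 = 1
  [T]: (1)·-1+(-1)·1+(1)·-1+(1)·-1+(2)·-1+(2)·-1 = -8
⇒ M^-7 I T^-8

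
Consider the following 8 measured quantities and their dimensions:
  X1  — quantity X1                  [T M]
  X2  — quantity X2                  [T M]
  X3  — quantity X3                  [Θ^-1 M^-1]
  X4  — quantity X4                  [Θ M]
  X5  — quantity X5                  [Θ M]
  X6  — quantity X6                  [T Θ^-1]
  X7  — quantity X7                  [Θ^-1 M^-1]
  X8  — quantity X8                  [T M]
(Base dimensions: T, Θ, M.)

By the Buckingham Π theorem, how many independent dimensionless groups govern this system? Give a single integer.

6

Exponent matrix [T,Θ,M] × [X1,X2,X3,X4,X5,X6,X7,X8]:
  T: [ 1  1  0  0  0  1  0  1]
  Θ: [ 0  0 -1  1  1 -1 -1  0]
  M: [ 1  1 -1  1  1  0 -1  1]
Row reduction gives pivot columns X1,X3; rank = 2
Π count = n − r = 8 − 2 = 6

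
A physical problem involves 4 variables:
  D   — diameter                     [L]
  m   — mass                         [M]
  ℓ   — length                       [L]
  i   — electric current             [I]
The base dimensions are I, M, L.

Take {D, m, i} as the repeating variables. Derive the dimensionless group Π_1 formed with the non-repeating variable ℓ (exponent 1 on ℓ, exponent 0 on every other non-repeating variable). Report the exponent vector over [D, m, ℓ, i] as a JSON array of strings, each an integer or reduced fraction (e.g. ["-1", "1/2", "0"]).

["-1", "0", "1", "0"]

Write exponents as rows I,M,L / cols D,m,ℓ,i:
  I: [ 0  0  0  1]
  M: [ 0  1  0  0]
  L: [ 1  0  1  0]
Echelon form has 3 nonzero rows (pivots: D,m,i)
Pivot set = {D,m,i}, free = {ℓ}
RREF:
  r0: [   1    0    1    0]
  r1: [   0    1    0    0]
  r2: [   0    0    0    1]
Fix exponent of ℓ at 1; solve each RREF row for its pivot's exponent:
  r0: exp(D) + (1)·1 = 0 ⇒ exp(D) = -1
  r1: exp(m) + (0)·1 = 0 ⇒ exp(m) = 0
  r2: exp(i) + (0)·1 = 0 ⇒ exp(i) = 0
Π_1 = D^-1 · ℓ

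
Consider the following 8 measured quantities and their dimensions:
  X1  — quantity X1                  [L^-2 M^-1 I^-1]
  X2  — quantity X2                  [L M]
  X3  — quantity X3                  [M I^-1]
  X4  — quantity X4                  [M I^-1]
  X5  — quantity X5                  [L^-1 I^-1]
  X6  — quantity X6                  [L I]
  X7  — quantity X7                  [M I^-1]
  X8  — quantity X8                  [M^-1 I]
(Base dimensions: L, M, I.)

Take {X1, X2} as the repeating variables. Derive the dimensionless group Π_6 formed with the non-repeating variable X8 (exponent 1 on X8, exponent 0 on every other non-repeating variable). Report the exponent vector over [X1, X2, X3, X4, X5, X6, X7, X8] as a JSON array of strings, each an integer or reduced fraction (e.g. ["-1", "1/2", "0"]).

Write exponents as rows L,M,I / cols X1,X2,X3,X4,X5,X6,X7,X8:
  L: [-2  1  0  0 -1  1  0  0]
  M: [-1  1  1  1  0  0  1 -1]
  I: [-1  0 -1 -1 -1  1 -1  1]
Row reduction gives pivot columns X1,X2; rank = 2
Pivot set = {X1,X2}, free = {X3,X4,X5,X6,X7,X8}
RREF:
  r0: [   1    0    1    1    1   -1    1   -1]
  r1: [   0    1    2    2    1   -1    2   -2]
  r2: [   0    0    0    0    0    0    0    0]
Fix exponent of X8 at 1, X3 at 0, X4 at 0, X5 at 0, X6 at 0, X7 at 0; solve each RREF row for its pivot's exponent:
  r0: exp(X1) + (-1)·1 = 0 ⇒ exp(X1) = 1
  r1: exp(X2) + (-2)·1 = 0 ⇒ exp(X2) = 2
Π_6 = X1 · X2^2 · X8

["1", "2", "0", "0", "0", "0", "0", "1"]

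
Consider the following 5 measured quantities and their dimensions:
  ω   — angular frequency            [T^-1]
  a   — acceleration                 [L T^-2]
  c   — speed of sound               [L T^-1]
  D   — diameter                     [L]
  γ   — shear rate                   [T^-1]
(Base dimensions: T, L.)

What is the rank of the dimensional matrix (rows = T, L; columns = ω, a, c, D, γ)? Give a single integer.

2

Dimensional matrix (T×L by ω×a×c×D×γ):
  T: [-1 -2 -1  0 -1]
  L: [ 0  1  1  1  0]
RREF → pivots at {ω,a} ⇒ r = 2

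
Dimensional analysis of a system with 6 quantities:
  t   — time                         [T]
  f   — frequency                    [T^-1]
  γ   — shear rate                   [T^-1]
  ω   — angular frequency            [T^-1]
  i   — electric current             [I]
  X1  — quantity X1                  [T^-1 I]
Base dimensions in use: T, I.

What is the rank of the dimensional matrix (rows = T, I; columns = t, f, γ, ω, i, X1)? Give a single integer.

2

Exponent matrix [T,I] × [t,f,γ,ω,i,X1]:
  T: [ 1 -1 -1 -1  0 -1]
  I: [ 0  0  0  0  1  1]
RREF → pivots at {t,i} ⇒ r = 2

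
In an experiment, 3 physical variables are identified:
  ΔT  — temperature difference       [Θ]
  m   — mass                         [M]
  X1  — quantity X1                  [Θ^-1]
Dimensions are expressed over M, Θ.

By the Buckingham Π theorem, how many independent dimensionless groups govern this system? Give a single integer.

Write exponents as rows M,Θ / cols ΔT,m,X1:
  M: [ 0  1  0]
  Θ: [ 1  0 -1]
Row reduction gives pivot columns ΔT,m; rank = 2
n=3, r=2 ⇒ 1 dimensionless group

1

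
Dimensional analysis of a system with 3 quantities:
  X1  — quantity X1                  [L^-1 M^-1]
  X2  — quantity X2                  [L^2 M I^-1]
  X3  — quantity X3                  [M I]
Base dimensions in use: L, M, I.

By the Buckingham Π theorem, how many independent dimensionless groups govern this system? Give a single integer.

Write exponents as rows L,M,I / cols X1,X2,X3:
  L: [-1  2  0]
  M: [-1  1  1]
  I: [ 0 -1  1]
RREF → pivots at {X1,X2} ⇒ r = 2
n=3, r=2 ⇒ 1 dimensionless group

1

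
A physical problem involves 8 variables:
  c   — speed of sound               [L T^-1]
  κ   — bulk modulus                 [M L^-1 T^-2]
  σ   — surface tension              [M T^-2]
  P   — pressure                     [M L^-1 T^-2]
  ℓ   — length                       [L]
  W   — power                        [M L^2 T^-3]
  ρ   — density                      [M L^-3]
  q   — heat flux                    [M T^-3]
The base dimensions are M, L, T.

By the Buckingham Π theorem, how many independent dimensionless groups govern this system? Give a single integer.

Dimensional matrix (M×L×T by c×κ×σ×P×ℓ×W×ρ×q):
  M: [ 0  1  1  1  0  1  1  1]
  L: [ 1 -1  0 -1  1  2 -3  0]
  T: [-1 -2 -2 -2  0 -3  0 -3]
RREF → pivots at {c,κ,σ} ⇒ r = 3
8 vars − rank 3 = 5 Π groups

5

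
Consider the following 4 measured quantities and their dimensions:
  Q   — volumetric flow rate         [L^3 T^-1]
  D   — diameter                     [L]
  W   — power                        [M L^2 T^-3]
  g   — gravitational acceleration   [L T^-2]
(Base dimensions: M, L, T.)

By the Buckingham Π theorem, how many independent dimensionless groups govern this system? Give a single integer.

1

Exponent matrix [M,L,T] × [Q,D,W,g]:
  M: [ 0  0  1  0]
  L: [ 3  1  2  1]
  T: [-1  0 -3 -2]
Row reduction gives pivot columns Q,D,W; rank = 3
4 vars − rank 3 = 1 Π group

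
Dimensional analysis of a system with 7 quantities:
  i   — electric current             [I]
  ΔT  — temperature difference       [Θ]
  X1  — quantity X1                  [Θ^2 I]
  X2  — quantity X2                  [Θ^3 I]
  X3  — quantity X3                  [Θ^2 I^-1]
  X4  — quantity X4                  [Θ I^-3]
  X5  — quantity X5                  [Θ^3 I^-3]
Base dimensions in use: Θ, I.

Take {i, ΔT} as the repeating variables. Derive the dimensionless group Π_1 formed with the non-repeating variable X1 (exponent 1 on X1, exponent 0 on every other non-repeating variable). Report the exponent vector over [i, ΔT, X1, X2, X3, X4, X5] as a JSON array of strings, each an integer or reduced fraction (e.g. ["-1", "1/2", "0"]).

Dimensional matrix (Θ×I by i×ΔT×X1×X2×X3×X4×X5):
  Θ: [ 0  1  2  3  2  1  3]
  I: [ 1  0  1  1 -1 -3 -3]
RREF → pivots at {i,ΔT} ⇒ r = 2
Pivot set = {i,ΔT}, free = {X1,X2,X3,X4,X5}
RREF:
  r0: [   1    0    1    1   -1   -3   -3]
  r1: [   0    1    2    3    2    1    3]
Fix exponent of X1 at 1, X2 at 0, X3 at 0, X4 at 0, X5 at 0; solve each RREF row for its pivot's exponent:
  r0: exp(i) + (1)·1 = 0 ⇒ exp(i) = -1
  r1: exp(ΔT) + (2)·1 = 0 ⇒ exp(ΔT) = -2
Π_1 = i^-1 · ΔT^-2 · X1

["-1", "-2", "1", "0", "0", "0", "0"]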